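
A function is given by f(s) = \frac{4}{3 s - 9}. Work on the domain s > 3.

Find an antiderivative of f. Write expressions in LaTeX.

An antiderivative is F(s) = \frac{4 \log{\left(s - 3 \right)}}{3}.

An antiderivative F(s) passes only if d/ds[F] lands on f(s) exactly.
Check: d/ds[\frac{4 \log{\left(s - 3 \right)}}{3}] = \frac{4}{3 s - 9} = f(s).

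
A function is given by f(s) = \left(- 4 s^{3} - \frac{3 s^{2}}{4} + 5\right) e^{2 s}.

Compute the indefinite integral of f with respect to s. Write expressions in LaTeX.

Recognize the product-rule pattern: f = u'v + uv' with u = - 2 s^{3} + \frac{21 s^{2}}{8} - \frac{21 s}{8} + \frac{61}{16}, v = e^{2 s}, so integration by parts undoes it.
Check: d/ds[\frac{\left(- 32 s^{3} + 42 s^{2} - 42 s + 61\right) e^{2 s}}{16}] = - 4 s^{3} e^{2 s} - \frac{3 s^{2} e^{2 s}}{4} + 5 e^{2 s}, which equals f(s).

F(s) = \frac{\left(- 32 s^{3} + 42 s^{2} - 42 s + 61\right) e^{2 s}}{16} + C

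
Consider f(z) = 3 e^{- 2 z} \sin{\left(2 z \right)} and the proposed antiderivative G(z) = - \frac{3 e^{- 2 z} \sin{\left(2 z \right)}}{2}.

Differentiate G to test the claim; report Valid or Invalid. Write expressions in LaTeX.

Invalid: d/dz[G] - f = - 3 e^{- 2 z} \cos{\left(2 z \right)}, which is not 0.

d/dz[G] = \left(3 \sin{\left(2 z \right)} - 3 \cos{\left(2 z \right)}\right) e^{- 2 z}
d/dz[G] - f(z) = - 3 e^{- 2 z} \cos{\left(2 z \right)} != 0.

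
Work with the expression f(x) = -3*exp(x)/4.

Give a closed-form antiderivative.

An antiderivative is F(x) = -3*exp(x)/4.

Recover f(x) by differentiating a candidate F(x); any mismatch rules it out.
Check: d/dx[-3*exp(x)/4] = -3*exp(x)/4 = f(x).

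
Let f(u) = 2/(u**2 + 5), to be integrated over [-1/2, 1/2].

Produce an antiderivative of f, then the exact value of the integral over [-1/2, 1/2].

Antiderivative: F(u) = 2*sqrt(5)*atan(sqrt(5)*u/5)/5; value = 4*sqrt(5)*atan(sqrt(5)/10)/5

Whatever form F(u) takes, F'(u) = f(u) is non-negotiable.
F(u) = 2*sqrt(5)*atan(sqrt(5)*u/5)/5 is an antiderivative of f.
Check: d/du[2*sqrt(5)*atan(sqrt(5)*u/5)/5] = 2/(u**2 + 5) = f(u).
F(1/2) = 2*sqrt(5)*atan(sqrt(5)/10)/5; F(-1/2) = -2*sqrt(5)*atan(sqrt(5)/10)/5.
Integral = F(1/2) - F(-1/2) = 4*sqrt(5)*atan(sqrt(5)/10)/5.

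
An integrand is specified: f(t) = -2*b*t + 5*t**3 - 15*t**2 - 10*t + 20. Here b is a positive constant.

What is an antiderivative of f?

Integrate term by term and add the pieces.
Check: d/dt[-b*t**2 + 5*t**4/4 - 5*t**3 - 5*t**2 + 20*t] = -2*b*t + 5*t**3 - 15*t**2 - 10*t + 20 = f(t).

An antiderivative is F(t) = -b*t**2 + 5*t**4/4 - 5*t**3 - 5*t**2 + 20*t.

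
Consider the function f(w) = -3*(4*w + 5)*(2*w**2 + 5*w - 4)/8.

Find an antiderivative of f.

f matches the chain-rule pattern g'(h)*h' with inner function h(w) = -w**2/2 - 5*w/4 + 1; substituting u = h(w) collapses the integral.
Check: d/dw[-3*(-2*w**2 - 5*w + 4)**2/16] = -3*w**3 - 45*w**2/4 - 27*w/8 + 15/2, which equals f(w).

An antiderivative is F(w) = -3*(-2*w**2 - 5*w + 4)**2/16.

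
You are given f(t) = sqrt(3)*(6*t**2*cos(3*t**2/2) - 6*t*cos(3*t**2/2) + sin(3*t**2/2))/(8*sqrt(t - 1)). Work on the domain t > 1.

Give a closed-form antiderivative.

An antiderivative is F(t) = sqrt(3*t - 3)*sin(3*t**2/2)/4.

Recognize the product-rule pattern: f = u'v + uv' with u = sqrt(3*t - 3)/4, v = sin(3*t**2/2), so integration by parts undoes it.
Check: d/dt[sqrt(3*t - 3)*sin(3*t**2/2)/4] = (6*sqrt(3)*t**2*cos(3*t**2/2) - 6*sqrt(3)*t*cos(3*t**2/2) + sqrt(3)*sin(3*t**2/2))/(8*sqrt(t - 1)), which equals f(t).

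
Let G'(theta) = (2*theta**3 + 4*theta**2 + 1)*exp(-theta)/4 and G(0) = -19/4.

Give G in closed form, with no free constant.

G(theta) = (-2*theta**3 - 10*theta**2 - 20*theta + 2*exp(theta) - 21)*exp(-theta)/4

Recognize the product-rule pattern: G'(theta) = u'v + uv' with u = -theta**3/2 - 5*theta**2/2 - 5*theta - 21/4, v = exp(-theta), so integration by parts undoes it.
A general antiderivative is (-2*theta**3 - 10*theta**2 - 20*theta - 21)*exp(-theta)/4 + C.
The condition gives C = -19/4 - (-21/4) = 1/2.
So G(theta) = (-2*theta**3 - 10*theta**2 - 20*theta + 2*exp(theta) - 21)*exp(-theta)/4.
Check: d/dtheta[(-2*theta**3 - 10*theta**2 - 20*theta + 2*exp(theta) - 21)*exp(-theta)/4] = (2*theta**3 + 4*theta**2 + 1)*exp(-theta)/4 = G'(theta).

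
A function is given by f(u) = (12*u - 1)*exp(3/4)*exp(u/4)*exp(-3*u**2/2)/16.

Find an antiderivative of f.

An antiderivative is F(u) = -exp(3/4)*exp(u/4)*exp(-3*u**2/2)/4.

The substitution w = -3*u**2/2 + u/4 + 3/4 works: f is exactly (dF/dw)*(dw/du) for that inner function.
Check: d/du[-exp(3/4)*exp(u/4)*exp(-3*u**2/2)/4] = (12*u*exp(3/4)*exp(u/4) - exp(3/4)*exp(u/4))*exp(-3*u**2/2)/16, which equals f(u).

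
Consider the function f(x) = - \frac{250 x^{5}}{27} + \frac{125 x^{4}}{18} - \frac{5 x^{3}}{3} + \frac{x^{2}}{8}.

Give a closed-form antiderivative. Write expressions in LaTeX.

An antiderivative is F(x) = - \frac{x^{3} \left(10 x - 3\right)^{3}}{648}.

The substitution u = \frac{5 x^{2}}{3} - \frac{x}{2} works: f is exactly (dF/du)*(du/dx) for that inner function.
Check: d/dx[- \frac{x^{3} \left(10 x - 3\right)^{3}}{648}] = - \frac{250 x^{5}}{27} + \frac{125 x^{4}}{18} - \frac{5 x^{3}}{3} + \frac{x^{2}}{8} = f(x).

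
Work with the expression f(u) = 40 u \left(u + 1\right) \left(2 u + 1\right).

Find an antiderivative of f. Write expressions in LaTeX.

An antiderivative is F(u) = 20 u^{4} + 40 u^{3} + 20 u^{2}.

The substitution w = - 4 u^{2} - 4 u works: f is exactly (dF/dw)*(dw/du) for that inner function.
Check: d/du[20 u^{4} + 40 u^{3} + 20 u^{2}] = 80 u^{3} + 120 u^{2} + 40 u, which equals f(u).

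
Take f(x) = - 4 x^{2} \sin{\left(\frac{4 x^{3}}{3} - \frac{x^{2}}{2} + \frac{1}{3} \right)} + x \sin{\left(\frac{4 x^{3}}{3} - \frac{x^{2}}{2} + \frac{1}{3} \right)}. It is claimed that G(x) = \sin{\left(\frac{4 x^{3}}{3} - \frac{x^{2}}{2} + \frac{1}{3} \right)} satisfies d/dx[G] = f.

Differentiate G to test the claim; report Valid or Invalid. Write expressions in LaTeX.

Invalid: d/dx[G] - f = 4 x^{2} \sin{\left(\frac{4 x^{3}}{3} - \frac{x^{2}}{2} + \frac{1}{3} \right)} + 4 x^{2} \cos{\left(\frac{4 x^{3}}{3} - \frac{x^{2}}{2} + \frac{1}{3} \right)} - x \sin{\left(\frac{4 x^{3}}{3} - \frac{x^{2}}{2} + \frac{1}{3} \right)} - x \cos{\left(\frac{4 x^{3}}{3} - \frac{x^{2}}{2} + \frac{1}{3} \right)}, which is not 0.

d/dx[G] = 4 x^{2} \cos{\left(\frac{4 x^{3}}{3} - \frac{x^{2}}{2} + \frac{1}{3} \right)} - x \cos{\left(\frac{4 x^{3}}{3} - \frac{x^{2}}{2} + \frac{1}{3} \right)}
d/dx[G] - f(x) = 4 x^{2} \sin{\left(\frac{4 x^{3}}{3} - \frac{x^{2}}{2} + \frac{1}{3} \right)} + 4 x^{2} \cos{\left(\frac{4 x^{3}}{3} - \frac{x^{2}}{2} + \frac{1}{3} \right)} - x \sin{\left(\frac{4 x^{3}}{3} - \frac{x^{2}}{2} + \frac{1}{3} \right)} - x \cos{\left(\frac{4 x^{3}}{3} - \frac{x^{2}}{2} + \frac{1}{3} \right)} != 0.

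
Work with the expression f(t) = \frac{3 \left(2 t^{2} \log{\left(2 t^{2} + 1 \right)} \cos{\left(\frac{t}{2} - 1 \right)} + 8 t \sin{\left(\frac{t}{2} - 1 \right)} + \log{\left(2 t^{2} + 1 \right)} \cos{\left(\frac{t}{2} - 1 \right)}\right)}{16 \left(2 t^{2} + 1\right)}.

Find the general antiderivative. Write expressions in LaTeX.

F(t) = \frac{3 \log{\left(2 t^{2} + 1 \right)} \sin{\left(\frac{t}{2} - 1 \right)}}{8} + C

f has the shape u'v + uv' for u = \frac{3 \log{\left(2 t^{2} + 1 \right)}}{8} and v = \sin{\left(\frac{t}{2} - 1 \right)} — it is the derivative of the product u*v.
Check: d/dt[\frac{3 \log{\left(2 t^{2} + 1 \right)} \sin{\left(\frac{t}{2} - 1 \right)}}{8}] = \frac{6 t^{2} \log{\left(2 t^{2} + 1 \right)} \cos{\left(\frac{t}{2} - 1 \right)} + 24 t \sin{\left(\frac{t}{2} - 1 \right)} + 3 \log{\left(2 t^{2} + 1 \right)} \cos{\left(\frac{t}{2} - 1 \right)}}{32 t^{2} + 16}, which equals f(t).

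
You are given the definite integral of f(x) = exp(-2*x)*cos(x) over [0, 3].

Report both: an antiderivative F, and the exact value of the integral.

Antiderivative: F(x) = (sin(x) - 2*cos(x))*exp(-2*x)/5; value = exp(-6)*sin(3)/5 - 2*exp(-6)*cos(3)/5 + 2/5

Check any antiderivative F(x) by computing F'(x) and comparing it with f(x).
F(x) = (sin(x) - 2*cos(x))*exp(-2*x)/5 is an antiderivative of f.
Check: d/dx[(sin(x) - 2*cos(x))*exp(-2*x)/5] = exp(-2*x)*cos(x) = f(x).
F(3) = exp(-6)*sin(3)/5 - 2*exp(-6)*cos(3)/5; F(0) = -2/5.
Integral = F(3) - F(0) = exp(-6)*sin(3)/5 - 2*exp(-6)*cos(3)/5 + 2/5.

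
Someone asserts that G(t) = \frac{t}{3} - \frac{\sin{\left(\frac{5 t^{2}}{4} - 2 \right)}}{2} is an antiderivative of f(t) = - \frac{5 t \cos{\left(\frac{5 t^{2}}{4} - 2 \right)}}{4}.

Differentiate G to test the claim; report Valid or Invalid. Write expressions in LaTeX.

d/dt[G] = - \frac{5 t \cos{\left(\frac{5 t^{2}}{4} - 2 \right)}}{4} + \frac{1}{3}
d/dt[G] - f(t) = \frac{1}{3} != 0.

Invalid: d/dt[G] - f = \frac{1}{3}, which is not 0.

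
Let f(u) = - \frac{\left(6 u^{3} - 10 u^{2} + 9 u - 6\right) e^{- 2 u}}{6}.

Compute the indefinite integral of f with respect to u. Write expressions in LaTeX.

Recognize the product-rule pattern: f = v'r + vr' with v = \frac{u^{3}}{2} - \frac{u^{2}}{12} + \frac{2 u}{3} - \frac{1}{6}, r = e^{- 2 u}, so integration by parts undoes it.
Check: d/du[\frac{\left(6 u^{3} - u^{2} + 8 u - 2\right) e^{- 2 u}}{12}] = \frac{\left(- 6 u^{3} + 10 u^{2} - 9 u + 6\right) e^{- 2 u}}{6}, which equals f(u).

F(u) = \frac{\left(6 u^{3} - u^{2} + 8 u - 2\right) e^{- 2 u}}{12} + C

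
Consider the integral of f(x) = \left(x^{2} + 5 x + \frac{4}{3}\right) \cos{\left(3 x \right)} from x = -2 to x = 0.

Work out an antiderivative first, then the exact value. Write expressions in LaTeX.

A first test for any F(x): its x-derivative must equal f(x) identically.
F(x) = \frac{x^{2} \sin{\left(3 x \right)}}{3} + \frac{5 x \sin{\left(3 x \right)}}{3} + \frac{2 x \cos{\left(3 x \right)}}{9} + \frac{10 \sin{\left(3 x \right)}}{27} + \frac{5 \cos{\left(3 x \right)}}{9} is an antiderivative of f.
Check: d/dx[\frac{x^{2} \sin{\left(3 x \right)}}{3} + \frac{5 x \sin{\left(3 x \right)}}{3} + \frac{2 x \cos{\left(3 x \right)}}{9} + \frac{10 \sin{\left(3 x \right)}}{27} + \frac{5 \cos{\left(3 x \right)}}{9}] = x^{2} \cos{\left(3 x \right)} + 5 x \cos{\left(3 x \right)} + \frac{4 \cos{\left(3 x \right)}}{3}, which equals f(x).
F(0) = \frac{5}{9}; F(-2) = \frac{44 \sin{\left(6 \right)}}{27} + \frac{\cos{\left(6 \right)}}{9}.
Integral = F(0) - F(-2) = - \frac{\cos{\left(6 \right)}}{9} - \frac{44 \sin{\left(6 \right)}}{27} + \frac{5}{9}.

Antiderivative: F(x) = \frac{x^{2} \sin{\left(3 x \right)}}{3} + \frac{5 x \sin{\left(3 x \right)}}{3} + \frac{2 x \cos{\left(3 x \right)}}{9} + \frac{10 \sin{\left(3 x \right)}}{27} + \frac{5 \cos{\left(3 x \right)}}{9}; value = - \frac{\cos{\left(6 \right)}}{9} - \frac{44 \sin{\left(6 \right)}}{27} + \frac{5}{9}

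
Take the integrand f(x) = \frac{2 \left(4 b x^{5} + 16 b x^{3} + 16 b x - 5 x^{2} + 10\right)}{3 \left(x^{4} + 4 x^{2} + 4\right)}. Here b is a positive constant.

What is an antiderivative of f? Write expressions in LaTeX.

Whatever form F(x) takes, F'(x) = f(x) is non-negotiable.
Check: d/dx[\frac{2 x \left(2 b x \left(x^{2} + 2\right) + 5\right)}{3 \left(x^{2} + 2\right)}] = \frac{8 b x^{5} + 32 b x^{3} + 32 b x - 10 x^{2} + 20}{3 x^{4} + 12 x^{2} + 12}, which equals f(x).

An antiderivative is F(x) = \frac{2 x \left(2 b x \left(x^{2} + 2\right) + 5\right)}{3 \left(x^{2} + 2\right)}.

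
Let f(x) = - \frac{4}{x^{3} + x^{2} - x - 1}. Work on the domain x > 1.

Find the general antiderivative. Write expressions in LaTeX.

Factor the denominator (\left(x - 1\right) \left(x + 1\right)^{2}) and decompose: f = \frac{1}{x + 1} + \frac{2}{\left(x + 1\right)^{2}} - \frac{1}{x - 1}; each piece integrates to a log, atan, or power term.
Check: d/dx[\frac{- \left(x + 1\right) \log{\left(x - 1 \right)} + \left(x + 1\right) \log{\left(x + 1 \right)} - 2}{x + 1}] = - \frac{4}{x^{3} + x^{2} - x - 1} = f(x).

F(x) = \frac{- \left(x + 1\right) \log{\left(x - 1 \right)} + \left(x + 1\right) \log{\left(x + 1 \right)} - 2}{x + 1} + C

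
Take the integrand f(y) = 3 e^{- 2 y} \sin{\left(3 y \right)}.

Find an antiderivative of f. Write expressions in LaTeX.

An antiderivative is F(y) = \frac{\left(- 6 \sin{\left(3 y \right)} - 9 \cos{\left(3 y \right)}\right) e^{- 2 y}}{13}.

Recover f(y) by differentiating a candidate F(y); any mismatch rules it out.
Check: d/dy[\frac{\left(- 6 \sin{\left(3 y \right)} - 9 \cos{\left(3 y \right)}\right) e^{- 2 y}}{13}] = 3 e^{- 2 y} \sin{\left(3 y \right)} = f(y).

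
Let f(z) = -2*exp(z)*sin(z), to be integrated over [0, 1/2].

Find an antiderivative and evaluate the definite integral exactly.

An antiderivative F(z) passes only if d/dz[F] lands on f(z) exactly.
F(z) = (-sin(z) + cos(z))*exp(z) is an antiderivative of f.
Check: d/dz[(-sin(z) + cos(z))*exp(z)] = -2*exp(z)*sin(z) = f(z).
F(1/2) = -exp(1/2)*sin(1/2) + exp(1/2)*cos(1/2); F(0) = 1.
Integral = F(1/2) - F(0) = -1 - exp(1/2)*sin(1/2) + exp(1/2)*cos(1/2).

Antiderivative: F(z) = (-sin(z) + cos(z))*exp(z); value = -1 - exp(1/2)*sin(1/2) + exp(1/2)*cos(1/2)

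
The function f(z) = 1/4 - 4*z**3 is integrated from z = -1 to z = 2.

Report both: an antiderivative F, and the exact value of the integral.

A first test for any F(z): its z-derivative must equal f(z) identically.
F(z) = z*(1 - 4*z**3)/4 is an antiderivative of f.
Check: d/dz[z*(1 - 4*z**3)/4] = 1/4 - 4*z**3 = f(z).
F(2) = -31/2; F(-1) = -5/4.
Integral = F(2) - F(-1) = -57/4.

Antiderivative: F(z) = z*(1 - 4*z**3)/4; value = -57/4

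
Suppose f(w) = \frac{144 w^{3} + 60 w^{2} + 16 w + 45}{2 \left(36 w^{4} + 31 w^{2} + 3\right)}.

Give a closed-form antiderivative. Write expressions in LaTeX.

An antiderivative is F(w) = \log{\left(2 w^{2} + \frac{3}{2} \right)} + \frac{5 \operatorname{atan}{\left(3 w \right)}}{2}.

Check any antiderivative F(w) by computing F'(w) and comparing it with f(w).
Check: d/dw[\log{\left(2 w^{2} + \frac{3}{2} \right)} + \frac{5 \operatorname{atan}{\left(3 w \right)}}{2}] = \frac{144 w^{3} + 60 w^{2} + 16 w + 45}{72 w^{4} + 62 w^{2} + 6}, which equals f(w).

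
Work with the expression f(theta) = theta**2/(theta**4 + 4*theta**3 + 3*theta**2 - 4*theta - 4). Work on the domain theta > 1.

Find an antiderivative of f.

An antiderivative is F(theta) = log(theta - 1)/18 - log(theta + 1)/2 + 4*log(theta + 2)/9 - 4/(3*theta + 6).

The denominator factors as (theta - 1)*(theta + 1)*(theta + 2)**2; partial fractions split f into directly integrable pieces: 4/(9*(theta + 2)) + 4/(3*(theta + 2)**2) - 1/(2*(theta + 1)) + 1/(18*(theta - 1)).
Check: d/dtheta[log(theta - 1)/18 - log(theta + 1)/2 + 4*log(theta + 2)/9 - 4/(3*theta + 6)] = theta**2/(theta**4 + 4*theta**3 + 3*theta**2 - 4*theta - 4) = f(theta).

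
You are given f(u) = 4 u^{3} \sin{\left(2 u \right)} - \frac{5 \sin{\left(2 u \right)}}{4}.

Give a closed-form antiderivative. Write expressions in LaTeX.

An antiderivative is F(u) = - 2 u^{3} \cos{\left(2 u \right)} + 3 u^{2} \sin{\left(2 u \right)} + 3 u \cos{\left(2 u \right)} - \frac{3 \sin{\left(2 u \right)}}{2} + \frac{5 \cos{\left(2 u \right)}}{8}.

Integrate term by term and add the pieces.
Check: d/du[- 2 u^{3} \cos{\left(2 u \right)} + 3 u^{2} \sin{\left(2 u \right)} + 3 u \cos{\left(2 u \right)} - \frac{3 \sin{\left(2 u \right)}}{2} + \frac{5 \cos{\left(2 u \right)}}{8}] = 4 u^{3} \sin{\left(2 u \right)} - \frac{5 \sin{\left(2 u \right)}}{4} = f(u).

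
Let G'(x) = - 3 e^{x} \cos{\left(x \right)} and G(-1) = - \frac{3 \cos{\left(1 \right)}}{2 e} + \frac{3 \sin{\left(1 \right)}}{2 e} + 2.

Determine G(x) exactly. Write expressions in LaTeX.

Since d/dx undoes antidifferentiation here, G(x) must give back the stated G'(x).
A general antiderivative is - \frac{3 e^{x} \sin{\left(x \right)}}{2} - \frac{3 e^{x} \cos{\left(x \right)}}{2} + C.
The condition gives C = - \frac{3 \cos{\left(1 \right)}}{2 e} + \frac{3 \sin{\left(1 \right)}}{2 e} + 2 - (- \frac{3 \cos{\left(1 \right)}}{2 e} + \frac{3 \sin{\left(1 \right)}}{2 e}) = 2.
So G(x) = - \frac{3 e^{x} \sin{\left(x \right)} + 3 e^{x} \cos{\left(x \right)} - 4}{2}.
Check: d/dx[- \frac{3 e^{x} \sin{\left(x \right)} + 3 e^{x} \cos{\left(x \right)} - 4}{2}] = - 3 e^{x} \cos{\left(x \right)} = G'(x).

G(x) = - \frac{3 e^{x} \sin{\left(x \right)} + 3 e^{x} \cos{\left(x \right)} - 4}{2}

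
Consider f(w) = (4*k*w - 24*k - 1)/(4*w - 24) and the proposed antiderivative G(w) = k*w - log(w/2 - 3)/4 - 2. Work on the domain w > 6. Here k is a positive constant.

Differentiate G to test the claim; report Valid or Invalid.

d/dw[G] = (4*k*w - 24*k - 1)/(4*w - 24)
This equals f(w) exactly, so the claim holds.

Valid. The derivative of G reproduces f.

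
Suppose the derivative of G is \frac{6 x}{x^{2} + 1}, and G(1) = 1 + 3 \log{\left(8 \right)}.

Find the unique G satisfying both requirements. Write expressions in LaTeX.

The substitution u = 4 x^{2} + 4 works: G'(x) is exactly (dG/du)*(du/dx) for that inner function.
A general antiderivative is 3 \log{\left(4 x^{2} + 4 \right)} + C.
The condition gives C = 1 + 3 \log{\left(8 \right)} - (3 \log{\left(8 \right)}) = 1.
So G(x) = 3 \log{\left(4 x^{2} + 4 \right)} + 1.
Check: d/dx[3 \log{\left(4 x^{2} + 4 \right)} + 1] = \frac{6 x}{x^{2} + 1} = G'(x).

G(x) = 3 \log{\left(4 x^{2} + 4 \right)} + 1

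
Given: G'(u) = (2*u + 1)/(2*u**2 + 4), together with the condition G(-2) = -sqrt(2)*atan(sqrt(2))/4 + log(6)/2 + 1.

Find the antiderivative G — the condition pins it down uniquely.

Whatever form G(u) takes, its d/du must return the stated G'(u).
A general antiderivative is log(u**2 + 2)/2 + sqrt(2)*atan(sqrt(2)*u/2)/4 + C.
The condition gives C = -sqrt(2)*atan(sqrt(2))/4 + log(6)/2 + 1 - (-sqrt(2)*atan(sqrt(2))/4 + log(6)/2) = 1.
So G(u) = log(u**2 + 2)/2 + sqrt(2)*atan(sqrt(2)*u/2)/4 + 1.
Check: d/du[log(u**2 + 2)/2 + sqrt(2)*atan(sqrt(2)*u/2)/4 + 1] = (2*u + 1)/(2*u**2 + 4) = G'(u).

G(u) = log(u**2 + 2)/2 + sqrt(2)*atan(sqrt(2)*u/2)/4 + 1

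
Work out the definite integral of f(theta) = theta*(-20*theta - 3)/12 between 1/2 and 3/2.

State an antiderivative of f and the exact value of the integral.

A first test for any F(theta): its theta-derivative must equal f(theta) identically.
F(theta) = -5*theta**3/9 - theta**2/8 is an antiderivative of f.
Check: d/dtheta[-5*theta**3/9 - theta**2/8] = -5*theta**2/3 - theta/4, which equals f(theta).
F(3/2) = -69/32; F(1/2) = -29/288.
Integral = F(3/2) - F(1/2) = -37/18.

Antiderivative: F(theta) = -5*theta**3/9 - theta**2/8; value = -37/18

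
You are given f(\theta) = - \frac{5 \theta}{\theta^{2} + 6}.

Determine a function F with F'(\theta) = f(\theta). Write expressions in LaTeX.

An antiderivative is F(\theta) = - \frac{5 \log{\left(\frac{\theta^{2}}{2} + 3 \right)}}{2}.

The substitution u = \frac{\theta^{2}}{2} + 3 works: f is exactly (dF/du)*(du/d\theta) for that inner function.
Check: d/d\theta[- \frac{5 \log{\left(\frac{\theta^{2}}{2} + 3 \right)}}{2}] = - \frac{5 \theta}{\theta^{2} + 6} = f(\theta).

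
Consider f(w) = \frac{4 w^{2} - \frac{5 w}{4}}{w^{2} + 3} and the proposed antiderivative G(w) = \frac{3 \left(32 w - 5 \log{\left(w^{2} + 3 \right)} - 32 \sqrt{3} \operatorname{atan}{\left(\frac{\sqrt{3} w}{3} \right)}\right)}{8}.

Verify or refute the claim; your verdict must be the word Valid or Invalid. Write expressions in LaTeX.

d/dw[G] = \frac{48 w^{2} - 15 w}{4 w^{2} + 12}
d/dw[G] - f(w) = \frac{16 w^{2} - 5 w}{2 w^{2} + 6} != 0.

Invalid: d/dw[G] - f = \frac{16 w^{2} - 5 w}{2 w^{2} + 6}, which is not 0.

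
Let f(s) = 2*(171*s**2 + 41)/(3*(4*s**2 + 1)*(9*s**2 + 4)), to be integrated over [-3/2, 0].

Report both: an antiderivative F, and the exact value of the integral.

Antiderivative: F(s) = 5*atan(3*s/2) - atan(2*s)/3; value = -atan(3)/3 + 5*atan(9/4)

Since d/ds undoes antidifferentiation here, F'(s) = f(s) is required of F(s).
F(s) = 5*atan(3*s/2) - atan(2*s)/3 is an antiderivative of f.
Check: d/ds[5*atan(3*s/2) - atan(2*s)/3] = (342*s**2 + 82)/(108*s**4 + 75*s**2 + 12), which equals f(s).
F(0) = 0; F(-3/2) = -5*atan(9/4) + atan(3)/3.
Integral = F(0) - F(-3/2) = -atan(3)/3 + 5*atan(9/4).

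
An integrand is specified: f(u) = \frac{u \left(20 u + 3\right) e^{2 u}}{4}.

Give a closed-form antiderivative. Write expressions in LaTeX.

An antiderivative is F(u) = \frac{5 u^{2} e^{2 u}}{2} - \frac{17 u e^{2 u}}{8} + \frac{17 e^{2 u}}{16}.

Recognize the product-rule pattern: f = v'r + vr' with v = \frac{5 u^{2}}{2} - \frac{17 u}{8} + \frac{17}{16}, r = e^{2 u}, so integration by parts undoes it.
Check: d/du[\frac{5 u^{2} e^{2 u}}{2} - \frac{17 u e^{2 u}}{8} + \frac{17 e^{2 u}}{16}] = 5 u^{2} e^{2 u} + \frac{3 u e^{2 u}}{4}, which equals f(u).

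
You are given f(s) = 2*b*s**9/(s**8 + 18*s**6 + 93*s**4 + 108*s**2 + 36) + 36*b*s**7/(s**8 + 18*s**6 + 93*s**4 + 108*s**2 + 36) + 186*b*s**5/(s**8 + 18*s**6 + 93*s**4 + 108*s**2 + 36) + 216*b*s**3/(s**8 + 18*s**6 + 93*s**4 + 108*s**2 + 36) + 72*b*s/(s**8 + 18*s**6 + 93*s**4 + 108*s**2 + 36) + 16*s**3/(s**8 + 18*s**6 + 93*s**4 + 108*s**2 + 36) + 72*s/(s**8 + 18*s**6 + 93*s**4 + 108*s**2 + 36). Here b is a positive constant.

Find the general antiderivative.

F(s) = (b*s**6 + 9*b*s**4 + 6*b*s**2 - 4)/(s**4 + 9*s**2 + 6) + C

The integrand splits into summands that can be handled one at a time.
Check: d/ds[(b*s**6 + 9*b*s**4 + 6*b*s**2 - 4)/(s**4 + 9*s**2 + 6)] = (2*b*s**9 + 36*b*s**7 + 186*b*s**5 + 216*b*s**3 + 72*b*s + 16*s**3 + 72*s)/(s**8 + 18*s**6 + 93*s**4 + 108*s**2 + 36), which equals f(s).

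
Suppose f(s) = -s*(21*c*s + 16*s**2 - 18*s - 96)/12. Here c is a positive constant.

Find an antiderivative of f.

An antiderivative is F(s) = -(7*c*s**3 + 4*s**4 - 6*s**3 - 48*s**2 + 75)/12.

Differentiate the proposed F(s) back; it has to land on f(s) exactly.
Check: d/ds[-(7*c*s**3 + 4*s**4 - 6*s**3 - 48*s**2 + 75)/12] = -7*c*s**2/4 - 4*s**3/3 + 3*s**2/2 + 8*s, which equals f(s).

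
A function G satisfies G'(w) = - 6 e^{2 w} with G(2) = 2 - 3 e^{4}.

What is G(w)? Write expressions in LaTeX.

G(w) = 2 - 3 e^{2 w}

The proposed G(w) is checked by its d/dw: the result must match the given G'(w).
A general antiderivative is - 3 e^{2 w} + C.
The condition gives C = 2 - 3 e^{4} - (- 3 e^{4}) = 2.
So G(w) = 2 - 3 e^{2 w}.
Check: d/dw[2 - 3 e^{2 w}] = - 6 e^{2 w} = G'(w).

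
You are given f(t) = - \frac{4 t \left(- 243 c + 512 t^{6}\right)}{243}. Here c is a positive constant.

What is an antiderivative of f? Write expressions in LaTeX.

An antiderivative is F(t) = 2 c t^{2} - \frac{256 t^{8}}{243}.

Check any antiderivative F(t) by computing F'(t) and comparing it with f(t).
Check: d/dt[2 c t^{2} - \frac{256 t^{8}}{243}] = 4 c t - \frac{2048 t^{7}}{243}, which equals f(t).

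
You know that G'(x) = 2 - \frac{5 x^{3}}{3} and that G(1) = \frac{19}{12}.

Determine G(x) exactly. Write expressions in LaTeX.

G(x) = - \frac{5 x^{4}}{12} + 2 x

Any candidate G(x) must reproduce the stated G'(x) exactly.
A general antiderivative is - \frac{5 x^{4}}{12} + 2 x + C.
The condition gives C = \frac{19}{12} - (\frac{19}{12}) = 0.
So G(x) = - \frac{5 x^{4}}{12} + 2 x.
Check: d/dx[- \frac{5 x^{4}}{12} + 2 x] = 2 - \frac{5 x^{3}}{3} = G'(x).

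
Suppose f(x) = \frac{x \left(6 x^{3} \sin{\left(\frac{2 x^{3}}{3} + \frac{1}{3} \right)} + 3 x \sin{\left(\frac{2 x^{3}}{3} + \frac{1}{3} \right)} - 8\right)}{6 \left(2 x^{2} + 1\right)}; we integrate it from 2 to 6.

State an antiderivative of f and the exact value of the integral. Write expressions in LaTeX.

A candidate is checked by its d/dx: the result must match f(x).
F(x) = \frac{- 4 \log{\left(2 x^{2} + 1 \right)} - 3 \cos{\left(\frac{2 x^{3}}{3} + \frac{1}{3} \right)}}{12} is an antiderivative of f.
Check: d/dx[\frac{- 4 \log{\left(2 x^{2} + 1 \right)} - 3 \cos{\left(\frac{2 x^{3}}{3} + \frac{1}{3} \right)}}{12}] = \frac{6 x^{4} \sin{\left(\frac{2 x^{3}}{3} + \frac{1}{3} \right)} + 3 x^{2} \sin{\left(\frac{2 x^{3}}{3} + \frac{1}{3} \right)} - 8 x}{12 x^{2} + 6}, which equals f(x).
F(6) = - \frac{\log{\left(73 \right)}}{3} - \frac{\cos{\left(\frac{433}{3} \right)}}{4}; F(2) = - \frac{\log{\left(9 \right)}}{3} - \frac{\cos{\left(\frac{17}{3} \right)}}{4}.
Integral = F(6) - F(2) = - \frac{\log{\left(73 \right)}}{3} - \frac{\cos{\left(\frac{433}{3} \right)}}{4} + \frac{\cos{\left(\frac{17}{3} \right)}}{4} + \frac{\log{\left(9 \right)}}{3}.

Antiderivative: F(x) = \frac{- 4 \log{\left(2 x^{2} + 1 \right)} - 3 \cos{\left(\frac{2 x^{3}}{3} + \frac{1}{3} \right)}}{12}; value = - \frac{\log{\left(73 \right)}}{3} - \frac{\cos{\left(\frac{433}{3} \right)}}{4} + \frac{\cos{\left(\frac{17}{3} \right)}}{4} + \frac{\log{\left(9 \right)}}{3}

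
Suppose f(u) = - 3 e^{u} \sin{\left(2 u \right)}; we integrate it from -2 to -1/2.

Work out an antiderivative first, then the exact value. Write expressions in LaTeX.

For F(u) to be correct the identity F'(u) - f(u) = 0 must hold.
F(u) = - \frac{3 e^{u} \sin{\left(2 u \right)}}{5} + \frac{6 e^{u} \cos{\left(2 u \right)}}{5} is an antiderivative of f.
Check: d/du[- \frac{3 e^{u} \sin{\left(2 u \right)}}{5} + \frac{6 e^{u} \cos{\left(2 u \right)}}{5}] = - 3 e^{u} \sin{\left(2 u \right)} = f(u).
F(-1/2) = \frac{3 \sin{\left(1 \right)}}{5 e^{\frac{1}{2}}} + \frac{6 \cos{\left(1 \right)}}{5 e^{\frac{1}{2}}}; F(-2) = \frac{6 \cos{\left(4 \right)}}{5 e^{2}} + \frac{3 \sin{\left(4 \right)}}{5 e^{2}}.
Integral = F(-1/2) - F(-2) = - \frac{3 \sin{\left(4 \right)}}{5 e^{2}} - \frac{6 \cos{\left(4 \right)}}{5 e^{2}} + \frac{3 \sin{\left(1 \right)}}{5 e^{\frac{1}{2}}} + \frac{6 \cos{\left(1 \right)}}{5 e^{\frac{1}{2}}}.

Antiderivative: F(u) = - \frac{3 e^{u} \sin{\left(2 u \right)}}{5} + \frac{6 e^{u} \cos{\left(2 u \right)}}{5}; value = - \frac{3 \sin{\left(4 \right)}}{5 e^{2}} - \frac{6 \cos{\left(4 \right)}}{5 e^{2}} + \frac{3 \sin{\left(1 \right)}}{5 e^{\frac{1}{2}}} + \frac{6 \cos{\left(1 \right)}}{5 e^{\frac{1}{2}}}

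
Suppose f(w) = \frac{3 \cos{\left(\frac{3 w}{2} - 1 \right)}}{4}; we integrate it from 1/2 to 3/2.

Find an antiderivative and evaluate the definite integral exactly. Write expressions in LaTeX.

Recover f(w) by differentiating a candidate F(w); any mismatch rules it out.
F(w) = \frac{\sin{\left(\frac{3 w}{2} - 1 \right)}}{2} is an antiderivative of f.
Check: d/dw[\frac{\sin{\left(\frac{3 w}{2} - 1 \right)}}{2}] = \frac{3 \cos{\left(\frac{3 w}{2} - 1 \right)}}{4} = f(w).
F(3/2) = \frac{\sin{\left(\frac{5}{4} \right)}}{2}; F(1/2) = - \frac{\sin{\left(\frac{1}{4} \right)}}{2}.
Integral = F(3/2) - F(1/2) = \frac{\sin{\left(\frac{1}{4} \right)}}{2} + \frac{\sin{\left(\frac{5}{4} \right)}}{2}.

Antiderivative: F(w) = \frac{\sin{\left(\frac{3 w}{2} - 1 \right)}}{2}; value = \frac{\sin{\left(\frac{1}{4} \right)}}{2} + \frac{\sin{\left(\frac{5}{4} \right)}}{2}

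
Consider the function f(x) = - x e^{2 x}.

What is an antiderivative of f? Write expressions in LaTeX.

f has the shape u'v + uv' for u = \frac{1}{4} - \frac{x}{2} and v = e^{2 x} — it is the derivative of the product u*v.
Check: d/dx[- \frac{x e^{2 x}}{2} + \frac{e^{2 x}}{4}] = - x e^{2 x} = f(x).

An antiderivative is F(x) = - \frac{x e^{2 x}}{2} + \frac{e^{2 x}}{4}.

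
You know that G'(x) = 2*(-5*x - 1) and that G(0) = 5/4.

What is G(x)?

Since d/dx undoes antidifferentiation here, G(x) must give back the stated G'(x).
A general antiderivative is -5*x**2 - 2*x + 5/4 + C.
The condition gives C = 5/4 - (5/4) = 0.
So G(x) = -(20*x**2 + 8*x - 5)/4.
Check: d/dx[-(20*x**2 + 8*x - 5)/4] = -10*x - 2, which equals G'(x).

G(x) = -(20*x**2 + 8*x - 5)/4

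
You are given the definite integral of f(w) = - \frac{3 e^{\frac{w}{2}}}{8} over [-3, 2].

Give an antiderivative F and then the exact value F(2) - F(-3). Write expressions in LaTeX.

Whatever form F(w) takes, F'(w) = f(w) is non-negotiable.
F(w) = - \frac{3 e^{\frac{w}{2}}}{4} is an antiderivative of f.
Check: d/dw[- \frac{3 e^{\frac{w}{2}}}{4}] = - \frac{3 e^{\frac{w}{2}}}{8} = f(w).
F(2) = - \frac{3 e}{4}; F(-3) = - \frac{3}{4 e^{\frac{3}{2}}}.
Integral = F(2) - F(-3) = - \frac{3 e}{4} + \frac{3}{4 e^{\frac{3}{2}}}.

Antiderivative: F(w) = - \frac{3 e^{\frac{w}{2}}}{4}; value = - \frac{3 e}{4} + \frac{3}{4 e^{\frac{3}{2}}}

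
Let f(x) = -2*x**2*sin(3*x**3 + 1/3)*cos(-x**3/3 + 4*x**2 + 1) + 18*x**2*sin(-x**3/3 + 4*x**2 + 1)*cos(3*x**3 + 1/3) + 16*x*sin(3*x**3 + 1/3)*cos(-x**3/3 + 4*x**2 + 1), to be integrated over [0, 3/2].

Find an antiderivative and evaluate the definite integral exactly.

Antiderivative: F(x) = 2*sin(3*x**3 + 1/3)*sin(-x**3/3 + 4*x**2 + 1); value = 2*sin(71/8)*sin(251/24) - 2*sin(1/3)*sin(1)

f has the shape u'v + uv' for u = 2*sin(3*x**3 + 1/3) and v = sin(-x**3/3 + 4*x**2 + 1) — it is the derivative of the product u*v.
F(x) = 2*sin(3*x**3 + 1/3)*sin(-x**3/3 + 4*x**2 + 1) is an antiderivative of f.
Check: d/dx[2*sin(3*x**3 + 1/3)*sin(-x**3/3 + 4*x**2 + 1)] = -2*x**2*sin(3*x**3 + 1/3)*cos(-x**3/3 + 4*x**2 + 1) + 18*x**2*sin(-x**3/3 + 4*x**2 + 1)*cos(3*x**3 + 1/3) + 16*x*sin(3*x**3 + 1/3)*cos(-x**3/3 + 4*x**2 + 1) = f(x).
F(3/2) = 2*sin(71/8)*sin(251/24); F(0) = 2*sin(1/3)*sin(1).
Integral = F(3/2) - F(0) = 2*sin(71/8)*sin(251/24) - 2*sin(1/3)*sin(1).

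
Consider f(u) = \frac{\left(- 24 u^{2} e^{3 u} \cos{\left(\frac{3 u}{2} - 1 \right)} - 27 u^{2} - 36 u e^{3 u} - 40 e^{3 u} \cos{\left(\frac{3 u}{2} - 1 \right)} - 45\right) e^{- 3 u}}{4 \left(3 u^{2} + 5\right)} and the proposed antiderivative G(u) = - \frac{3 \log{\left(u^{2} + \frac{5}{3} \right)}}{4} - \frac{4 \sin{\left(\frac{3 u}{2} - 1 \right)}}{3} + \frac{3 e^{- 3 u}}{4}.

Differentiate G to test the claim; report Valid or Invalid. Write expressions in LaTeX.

Invalid: d/du[G] - f = \frac{9 u}{6 u^{2} + 10}, which is not 0.

d/du[G] = \frac{- 24 u^{2} e^{3 u} \cos{\left(\frac{3 u}{2} - 1 \right)} - 27 u^{2} - 18 u e^{3 u} - 40 e^{3 u} \cos{\left(\frac{3 u}{2} - 1 \right)} - 45}{12 u^{2} e^{3 u} + 20 e^{3 u}}
d/du[G] - f(u) = \frac{9 u}{6 u^{2} + 10} != 0.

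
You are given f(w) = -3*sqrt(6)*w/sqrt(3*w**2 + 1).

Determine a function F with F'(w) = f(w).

f matches the chain-rule pattern g'(h)*h' with inner function h(w) = 2*w**2 + 2/3; substituting u = h(w) collapses the integral.
Check: d/dw[-sqrt(6)*sqrt(3*w**2 + 1)] = -3*sqrt(6)*w/sqrt(3*w**2 + 1) = f(w).

An antiderivative is F(w) = -sqrt(6)*sqrt(3*w**2 + 1).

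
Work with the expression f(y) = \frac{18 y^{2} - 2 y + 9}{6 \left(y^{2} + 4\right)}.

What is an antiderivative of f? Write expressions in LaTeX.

An antiderivative is F(y) = \frac{36 y - 2 \log{\left(y^{2} + 4 \right)} - 63 \operatorname{atan}{\left(\frac{y}{2} \right)}}{12}.

Check any antiderivative F(y) by computing F'(y) and comparing it with f(y).
Check: d/dy[\frac{36 y - 2 \log{\left(y^{2} + 4 \right)} - 63 \operatorname{atan}{\left(\frac{y}{2} \right)}}{12}] = \frac{18 y^{2} - 2 y + 9}{6 y^{2} + 24}, which equals f(y).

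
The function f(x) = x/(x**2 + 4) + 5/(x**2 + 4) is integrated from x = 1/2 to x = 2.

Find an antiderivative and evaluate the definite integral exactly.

Integrate term by term and add the pieces.
F(x) = (log(x**2 + 4) + 5*atan(x/2))/2 is an antiderivative of f.
Check: d/dx[(log(x**2 + 4) + 5*atan(x/2))/2] = (x + 5)/(x**2 + 4), which equals f(x).
F(2) = log(8)/2 + 5*pi/8; F(1/2) = 5*atan(1/4)/2 + log(17/4)/2.
Integral = F(2) - F(1/2) = -log(17/4)/2 - 5*atan(1/4)/2 + log(8)/2 + 5*pi/8.

Antiderivative: F(x) = (log(x**2 + 4) + 5*atan(x/2))/2; value = -log(17/4)/2 - 5*atan(1/4)/2 + log(8)/2 + 5*pi/8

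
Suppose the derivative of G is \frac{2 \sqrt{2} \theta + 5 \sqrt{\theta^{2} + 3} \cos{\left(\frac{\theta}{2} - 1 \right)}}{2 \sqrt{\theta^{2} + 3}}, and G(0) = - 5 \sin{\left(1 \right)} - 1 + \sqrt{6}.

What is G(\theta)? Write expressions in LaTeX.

Whatever form G(\theta) takes, its d/d\theta must return the stated G'(\theta).
A general antiderivative is 2 \sqrt{\frac{\theta^{2}}{2} + \frac{3}{2}} + 5 \sin{\left(\frac{\theta}{2} - 1 \right)} + C.
The condition gives C = - 5 \sin{\left(1 \right)} - 1 + \sqrt{6} - (- 5 \sin{\left(1 \right)} + \sqrt{6}) = -1.
So G(\theta) = \sqrt{2} \sqrt{\theta^{2} + 3} + 5 \sin{\left(\frac{\theta}{2} - 1 \right)} - 1.
Check: d/d\theta[\sqrt{2} \sqrt{\theta^{2} + 3} + 5 \sin{\left(\frac{\theta}{2} - 1 \right)} - 1] = \frac{2 \sqrt{2} \theta + 5 \sqrt{\theta^{2} + 3} \cos{\left(\frac{\theta}{2} - 1 \right)}}{2 \sqrt{\theta^{2} + 3}} = G'(\theta).

G(\theta) = \sqrt{2} \sqrt{\theta^{2} + 3} + 5 \sin{\left(\frac{\theta}{2} - 1 \right)} - 1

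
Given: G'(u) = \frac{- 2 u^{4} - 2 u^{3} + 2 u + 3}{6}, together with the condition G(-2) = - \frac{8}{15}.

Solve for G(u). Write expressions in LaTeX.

G(u) = - \frac{4 u^{5} + 5 u^{4} - 10 u^{2} - 30 u + 60}{60}

A candidate passes only if d/du[G] lands on the given G'(u) exactly.
A general antiderivative is - \frac{u^{5}}{15} - \frac{u^{4}}{12} + \frac{u^{2}}{6} + \frac{u}{2} + C.
The condition gives C = - \frac{8}{15} - (\frac{7}{15}) = -1.
So G(u) = - \frac{4 u^{5} + 5 u^{4} - 10 u^{2} - 30 u + 60}{60}.
Check: d/du[- \frac{4 u^{5} + 5 u^{4} - 10 u^{2} - 30 u + 60}{60}] = - \frac{u^{4}}{3} - \frac{u^{3}}{3} + \frac{u}{3} + \frac{1}{2}, which equals G'(u).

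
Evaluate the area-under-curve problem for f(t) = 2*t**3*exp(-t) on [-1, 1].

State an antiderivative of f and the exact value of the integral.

Antiderivative: F(t) = (-2*t**3 - 6*t**2 - 12*t - 12)*exp(-t); value = -32*exp(-1) + 4*exp(1)

f has the shape u'v + uv' for u = -2*t**3 - 6*t**2 - 12*t - 12 and v = exp(-t) — it is the derivative of the product u*v.
F(t) = (-2*t**3 - 6*t**2 - 12*t - 12)*exp(-t) is an antiderivative of f.
Check: d/dt[(-2*t**3 - 6*t**2 - 12*t - 12)*exp(-t)] = 2*t**3*exp(-t) = f(t).
F(1) = -32*exp(-1); F(-1) = -4*exp(1).
Integral = F(1) - F(-1) = -32*exp(-1) + 4*exp(1).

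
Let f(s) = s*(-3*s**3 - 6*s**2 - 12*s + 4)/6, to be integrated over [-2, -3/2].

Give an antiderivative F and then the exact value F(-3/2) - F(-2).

Antiderivative: F(s) = -s**2*(6*s**3 + 15*s**2 + 40*s - 20)/60; value = -1619/480

Differentiate the proposed F(s) back; it has to land on f(s) exactly.
F(s) = -s**2*(6*s**3 + 15*s**2 + 40*s - 20)/60 is an antiderivative of f.
Check: d/ds[-s**2*(6*s**3 + 15*s**2 + 40*s - 20)/60] = -s**4/2 - s**3 - 2*s**2 + 2*s/3, which equals f(s).
F(-3/2) = 399/160; F(-2) = 88/15.
Integral = F(-3/2) - F(-2) = -1619/480.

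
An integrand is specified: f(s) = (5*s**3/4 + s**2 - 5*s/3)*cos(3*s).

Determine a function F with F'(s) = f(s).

An antiderivative is F(s) = (45*s**3*sin(3*s) + 36*s**2*sin(3*s) + 45*s**2*cos(3*s) - 90*s*sin(3*s) + 24*s*cos(3*s) - 8*sin(3*s) - 30*cos(3*s))/108.

Recover f(s) by differentiating a candidate F(s); any mismatch rules it out.
Check: d/ds[(45*s**3*sin(3*s) + 36*s**2*sin(3*s) + 45*s**2*cos(3*s) - 90*s*sin(3*s) + 24*s*cos(3*s) - 8*sin(3*s) - 30*cos(3*s))/108] = 5*s**3*cos(3*s)/4 + s**2*cos(3*s) - 5*s*cos(3*s)/3, which equals f(s).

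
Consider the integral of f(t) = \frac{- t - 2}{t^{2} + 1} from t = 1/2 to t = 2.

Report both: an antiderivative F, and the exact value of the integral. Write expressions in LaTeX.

Antiderivative: F(t) = - \frac{\log{\left(t^{2} + 1 \right)} + 4 \operatorname{atan}{\left(t \right)}}{2}; value = - 2 \operatorname{atan}{\left(2 \right)} - \frac{\log{\left(5 \right)}}{2} + \frac{\log{\left(\frac{5}{4} \right)}}{2} + 2 \operatorname{atan}{\left(\frac{1}{2} \right)}

An antiderivative F(t) passes only if d/dt[F] lands on f(t) exactly.
F(t) = - \frac{\log{\left(t^{2} + 1 \right)} + 4 \operatorname{atan}{\left(t \right)}}{2} is an antiderivative of f.
Check: d/dt[- \frac{\log{\left(t^{2} + 1 \right)} + 4 \operatorname{atan}{\left(t \right)}}{2}] = \frac{- t - 2}{t^{2} + 1} = f(t).
F(2) = - 2 \operatorname{atan}{\left(2 \right)} - \frac{\log{\left(5 \right)}}{2}; F(1/2) = - 2 \operatorname{atan}{\left(\frac{1}{2} \right)} - \frac{\log{\left(\frac{5}{4} \right)}}{2}.
Integral = F(2) - F(1/2) = - 2 \operatorname{atan}{\left(2 \right)} - \frac{\log{\left(5 \right)}}{2} + \frac{\log{\left(\frac{5}{4} \right)}}{2} + 2 \operatorname{atan}{\left(\frac{1}{2} \right)}.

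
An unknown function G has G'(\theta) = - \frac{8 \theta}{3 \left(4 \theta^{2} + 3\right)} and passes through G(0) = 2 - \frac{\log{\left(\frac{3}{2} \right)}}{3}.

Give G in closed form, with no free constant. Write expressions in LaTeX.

G(\theta) = 2 - \frac{\log{\left(2 \theta^{2} + \frac{3}{2} \right)}}{3}

The substitution u = 2 \theta^{2} + \frac{3}{2} works: G'(\theta) is exactly (dG/du)*(du/d\theta) for that inner function.
A general antiderivative is - \frac{\log{\left(2 \theta^{2} + \frac{3}{2} \right)}}{3} + C.
The condition gives C = 2 - \frac{\log{\left(\frac{3}{2} \right)}}{3} - (- \frac{\log{\left(\frac{3}{2} \right)}}{3}) = 2.
So G(\theta) = 2 - \frac{\log{\left(2 \theta^{2} + \frac{3}{2} \right)}}{3}.
Check: d/d\theta[2 - \frac{\log{\left(2 \theta^{2} + \frac{3}{2} \right)}}{3}] = - \frac{8 \theta}{12 \theta^{2} + 9}, which equals G'(\theta).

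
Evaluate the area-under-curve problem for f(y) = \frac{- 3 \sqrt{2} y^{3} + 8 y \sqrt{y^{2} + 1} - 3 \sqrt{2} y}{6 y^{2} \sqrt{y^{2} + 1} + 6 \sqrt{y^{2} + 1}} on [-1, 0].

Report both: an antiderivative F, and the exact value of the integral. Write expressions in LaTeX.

Recover f(y) by differentiating a candidate F(y); any mismatch rules it out.
F(y) = \frac{- 3 \sqrt{2} \sqrt{y^{2} + 1} + 4 \log{\left(\frac{y^{2}}{2} + \frac{1}{2} \right)}}{6} is an antiderivative of f.
Check: d/dy[\frac{- 3 \sqrt{2} \sqrt{y^{2} + 1} + 4 \log{\left(\frac{y^{2}}{2} + \frac{1}{2} \right)}}{6}] = \frac{- 3 \sqrt{2} y^{3} + 8 y \sqrt{y^{2} + 1} - 3 \sqrt{2} y}{6 y^{2} \sqrt{y^{2} + 1} + 6 \sqrt{y^{2} + 1}} = f(y).
F(0) = - \frac{\sqrt{2}}{2} - \frac{2 \log{\left(2 \right)}}{3}; F(-1) = -1.
Integral = F(0) - F(-1) = - \frac{\sqrt{2}}{2} - \frac{2 \log{\left(2 \right)}}{3} + 1.

Antiderivative: F(y) = \frac{- 3 \sqrt{2} \sqrt{y^{2} + 1} + 4 \log{\left(\frac{y^{2}}{2} + \frac{1}{2} \right)}}{6}; value = - \frac{\sqrt{2}}{2} - \frac{2 \log{\left(2 \right)}}{3} + 1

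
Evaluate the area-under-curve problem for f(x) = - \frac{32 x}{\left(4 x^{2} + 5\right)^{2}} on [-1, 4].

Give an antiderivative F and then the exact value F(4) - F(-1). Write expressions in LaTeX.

f matches the chain-rule pattern g'(h)*h' with inner function h(x) = 2 x^{2} + \frac{5}{2}; substituting u = h(x) collapses the integral.
F(x) = \frac{4}{4 x^{2} + 5} is an antiderivative of f.
Check: d/dx[\frac{4}{4 x^{2} + 5}] = - \frac{32 x}{16 x^{4} + 40 x^{2} + 25}, which equals f(x).
F(4) = \frac{4}{69}; F(-1) = \frac{4}{9}.
Integral = F(4) - F(-1) = - \frac{80}{207}.

Antiderivative: F(x) = \frac{4}{4 x^{2} + 5}; value = - \frac{80}{207}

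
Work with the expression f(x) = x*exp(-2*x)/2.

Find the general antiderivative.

F(x) = -(2*x + 1)*exp(-2*x)/8 + C

f has the shape u'v + uv' for u = -x/4 - 1/8 and v = exp(-2*x) — it is the derivative of the product u*v.
Check: d/dx[-(2*x + 1)*exp(-2*x)/8] = x*exp(-2*x)/2 = f(x).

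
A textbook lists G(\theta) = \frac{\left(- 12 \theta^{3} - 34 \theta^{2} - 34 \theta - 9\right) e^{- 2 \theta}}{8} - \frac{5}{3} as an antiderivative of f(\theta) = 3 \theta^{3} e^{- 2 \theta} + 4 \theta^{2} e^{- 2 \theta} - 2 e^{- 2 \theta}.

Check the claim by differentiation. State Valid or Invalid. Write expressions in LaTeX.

Valid - the claim checks out under differentiation.

d/d\theta[G] = \left(3 \theta^{3} + 4 \theta^{2} - 2\right) e^{- 2 \theta}
This equals f(\theta) exactly, so the claim holds.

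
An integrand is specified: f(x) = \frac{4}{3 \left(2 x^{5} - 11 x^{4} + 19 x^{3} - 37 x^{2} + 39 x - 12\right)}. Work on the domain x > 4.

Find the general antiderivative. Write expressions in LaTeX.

Factor the denominator (3 \left(x - 4\right) \left(x - 1\right) \left(2 x - 1\right) \left(x^{2} + 3\right)) and decompose: f = - \frac{7 x - 29}{741 \left(x^{2} + 3\right)} + \frac{64}{273 \left(2 x - 1\right)} - \frac{1}{9 \left(x - 1\right)} + \frac{4}{1197 \left(x - 4\right)}; each piece integrates to a log, atan, or power term.
Check: d/dx[\frac{4 \log{\left(x - 4 \right)}}{1197} - \frac{\log{\left(x - 1 \right)}}{9} + \frac{32 \log{\left(x - \frac{1}{2} \right)}}{273} - \frac{7 \log{\left(x^{2} + 3 \right)}}{1482} + \frac{29 \sqrt{3} \operatorname{atan}{\left(\frac{\sqrt{3} x}{3} \right)}}{2223}] = \frac{4}{6 x^{5} - 33 x^{4} + 57 x^{3} - 111 x^{2} + 117 x - 36}, which equals f(x).

F(x) = \frac{4 \log{\left(x - 4 \right)}}{1197} - \frac{\log{\left(x - 1 \right)}}{9} + \frac{32 \log{\left(x - \frac{1}{2} \right)}}{273} - \frac{7 \log{\left(x^{2} + 3 \right)}}{1482} + \frac{29 \sqrt{3} \operatorname{atan}{\left(\frac{\sqrt{3} x}{3} \right)}}{2223} + C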